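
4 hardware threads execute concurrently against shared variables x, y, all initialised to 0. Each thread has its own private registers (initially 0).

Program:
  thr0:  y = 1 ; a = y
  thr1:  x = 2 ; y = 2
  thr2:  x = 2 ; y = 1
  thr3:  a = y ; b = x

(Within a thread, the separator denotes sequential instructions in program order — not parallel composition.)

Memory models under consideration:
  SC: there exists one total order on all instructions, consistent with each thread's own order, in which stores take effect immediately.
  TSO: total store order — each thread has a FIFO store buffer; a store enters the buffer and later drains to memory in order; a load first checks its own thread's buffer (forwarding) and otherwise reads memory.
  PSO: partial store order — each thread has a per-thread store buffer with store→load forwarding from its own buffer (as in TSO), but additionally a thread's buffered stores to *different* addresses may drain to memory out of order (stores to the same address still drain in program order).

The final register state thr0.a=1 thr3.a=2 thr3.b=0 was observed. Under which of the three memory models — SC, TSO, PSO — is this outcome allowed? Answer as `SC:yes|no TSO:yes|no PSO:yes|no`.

SC:no TSO:no PSO:yes

outcome vector order: (thr0.a,thr3.a,thr3.b)
under SC → 100; 102; 110; 112; 122; 200; 202; 210; 212; 222
under TSO → 100; 102; 110; 112; 122; 200; 202; 210; 212; 222
under PSO → 100; 102; 110; 112; 120; 122; 200; 202; 210; 212; 220; 222
target 120 ∈ {PSO}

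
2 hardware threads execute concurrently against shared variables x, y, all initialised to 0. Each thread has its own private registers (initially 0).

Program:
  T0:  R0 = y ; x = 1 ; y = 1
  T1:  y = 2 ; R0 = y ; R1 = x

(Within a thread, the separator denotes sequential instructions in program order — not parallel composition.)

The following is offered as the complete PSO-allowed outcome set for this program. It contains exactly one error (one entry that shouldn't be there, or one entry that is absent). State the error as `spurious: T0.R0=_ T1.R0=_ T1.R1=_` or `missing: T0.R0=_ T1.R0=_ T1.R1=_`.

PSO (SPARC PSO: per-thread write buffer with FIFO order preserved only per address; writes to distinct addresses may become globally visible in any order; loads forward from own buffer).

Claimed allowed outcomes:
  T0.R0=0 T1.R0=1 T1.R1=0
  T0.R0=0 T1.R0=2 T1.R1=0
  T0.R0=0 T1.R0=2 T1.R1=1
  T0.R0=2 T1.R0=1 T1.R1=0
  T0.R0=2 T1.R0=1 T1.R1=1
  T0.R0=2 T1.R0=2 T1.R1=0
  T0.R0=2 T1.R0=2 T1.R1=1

outcome vector order: (T0.R0,T1.R0,T1.R1)
PSO (8): (0,1,0), (0,1,1), (0,2,0), (0,2,1), (2,1,0), (2,1,1), (2,2,0), (2,2,1)
PSO∖claimed = {(0,1,1)}

missing: T0.R0=0 T1.R0=1 T1.R1=1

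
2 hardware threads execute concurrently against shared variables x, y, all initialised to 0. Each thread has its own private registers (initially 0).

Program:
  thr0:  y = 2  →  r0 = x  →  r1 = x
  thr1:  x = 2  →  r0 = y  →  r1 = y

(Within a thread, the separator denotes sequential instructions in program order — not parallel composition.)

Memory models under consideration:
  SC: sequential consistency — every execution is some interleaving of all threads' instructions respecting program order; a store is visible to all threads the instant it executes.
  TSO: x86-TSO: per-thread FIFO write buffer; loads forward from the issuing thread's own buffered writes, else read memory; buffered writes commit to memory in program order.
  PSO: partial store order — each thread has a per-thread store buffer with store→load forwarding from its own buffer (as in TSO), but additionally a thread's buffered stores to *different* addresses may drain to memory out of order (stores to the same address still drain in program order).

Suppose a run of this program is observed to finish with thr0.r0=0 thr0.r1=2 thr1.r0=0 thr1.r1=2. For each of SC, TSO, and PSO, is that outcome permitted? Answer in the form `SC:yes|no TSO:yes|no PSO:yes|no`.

outcome vector order: (thr0.r0,thr0.r1,thr1.r0,thr1.r1)
SC (5): 0/0/2/2 0/2/2/2 2/2/0/0 2/2/0/2 2/2/2/2
TSO (9): 0/0/0/0 0/0/0/2 0/0/2/2 0/2/0/0 0/2/0/2 0/2/2/2 2/2/0/0 2/2/0/2 2/2/2/2
PSO (9): 0/0/0/0 0/0/0/2 0/0/2/2 0/2/0/0 0/2/0/2 0/2/2/2 2/2/0/0 2/2/0/2 2/2/2/2
target 0/2/0/2 ∈ {TSO,PSO}

SC:no TSO:yes PSO:yes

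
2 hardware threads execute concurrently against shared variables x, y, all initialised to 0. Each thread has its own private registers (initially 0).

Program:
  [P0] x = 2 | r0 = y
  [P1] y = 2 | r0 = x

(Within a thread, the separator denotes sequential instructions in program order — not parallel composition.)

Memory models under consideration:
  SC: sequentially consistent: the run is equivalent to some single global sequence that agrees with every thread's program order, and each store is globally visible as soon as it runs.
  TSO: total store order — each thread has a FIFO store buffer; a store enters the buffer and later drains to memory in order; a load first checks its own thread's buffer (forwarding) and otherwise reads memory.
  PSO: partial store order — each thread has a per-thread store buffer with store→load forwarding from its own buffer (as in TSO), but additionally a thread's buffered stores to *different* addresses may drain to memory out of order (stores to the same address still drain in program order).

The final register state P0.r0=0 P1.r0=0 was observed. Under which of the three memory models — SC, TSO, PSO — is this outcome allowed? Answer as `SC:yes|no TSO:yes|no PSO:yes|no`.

SC:no TSO:yes PSO:yes

outcome vector order: (P0.r0,P1.r0)
[SC] allowed = {(0,2); (2,0); (2,2)}
[TSO] allowed = {(0,0); (0,2); (2,0); (2,2)}
[PSO] allowed = {(0,0); (0,2); (2,0); (2,2)}
target (0,0) ∈ {TSO,PSO}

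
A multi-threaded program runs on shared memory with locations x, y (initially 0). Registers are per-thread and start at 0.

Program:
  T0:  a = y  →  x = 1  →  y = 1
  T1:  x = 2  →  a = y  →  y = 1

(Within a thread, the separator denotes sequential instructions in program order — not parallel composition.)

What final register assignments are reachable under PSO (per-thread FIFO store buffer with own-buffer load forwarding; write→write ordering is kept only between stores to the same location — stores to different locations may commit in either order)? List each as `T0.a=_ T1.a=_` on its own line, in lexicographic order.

T0.a=0 T1.a=0
T0.a=0 T1.a=1
T0.a=1 T1.a=0

outcome vector order: (T0.a,T1.a)
|PSO outcomes| = 3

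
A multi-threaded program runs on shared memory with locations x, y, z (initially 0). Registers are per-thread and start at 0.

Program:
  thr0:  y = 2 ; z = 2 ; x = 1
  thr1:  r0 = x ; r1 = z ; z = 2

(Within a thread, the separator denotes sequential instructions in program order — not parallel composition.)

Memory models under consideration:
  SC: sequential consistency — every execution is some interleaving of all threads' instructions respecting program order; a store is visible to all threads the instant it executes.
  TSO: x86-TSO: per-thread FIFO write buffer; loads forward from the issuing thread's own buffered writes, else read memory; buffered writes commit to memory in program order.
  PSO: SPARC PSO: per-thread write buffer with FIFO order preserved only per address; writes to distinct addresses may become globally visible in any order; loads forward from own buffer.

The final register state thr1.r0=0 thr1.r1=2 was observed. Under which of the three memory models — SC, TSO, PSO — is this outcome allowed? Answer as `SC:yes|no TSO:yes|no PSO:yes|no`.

outcome vector order: (thr1.r0,thr1.r1)
under SC → <0 0> <0 2> <1 2>
under TSO → <0 0> <0 2> <1 2>
under PSO → <0 0> <0 2> <1 0> <1 2>
target <0 2> ∈ {SC,TSO,PSO}

SC:yes TSO:yes PSO:yes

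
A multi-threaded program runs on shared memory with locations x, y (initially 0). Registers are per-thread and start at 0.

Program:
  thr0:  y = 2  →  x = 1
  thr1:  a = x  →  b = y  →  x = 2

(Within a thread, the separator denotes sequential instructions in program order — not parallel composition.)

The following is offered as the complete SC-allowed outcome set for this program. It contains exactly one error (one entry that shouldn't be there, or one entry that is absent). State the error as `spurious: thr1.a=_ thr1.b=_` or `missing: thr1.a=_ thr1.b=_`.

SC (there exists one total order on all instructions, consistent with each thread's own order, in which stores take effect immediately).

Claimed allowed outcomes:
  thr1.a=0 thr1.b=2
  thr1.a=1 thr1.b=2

missing: thr1.a=0 thr1.b=0

outcome vector order: (thr1.a,thr1.b)
[SC] allowed = {00, 02, 12}
SC∖claimed = {00}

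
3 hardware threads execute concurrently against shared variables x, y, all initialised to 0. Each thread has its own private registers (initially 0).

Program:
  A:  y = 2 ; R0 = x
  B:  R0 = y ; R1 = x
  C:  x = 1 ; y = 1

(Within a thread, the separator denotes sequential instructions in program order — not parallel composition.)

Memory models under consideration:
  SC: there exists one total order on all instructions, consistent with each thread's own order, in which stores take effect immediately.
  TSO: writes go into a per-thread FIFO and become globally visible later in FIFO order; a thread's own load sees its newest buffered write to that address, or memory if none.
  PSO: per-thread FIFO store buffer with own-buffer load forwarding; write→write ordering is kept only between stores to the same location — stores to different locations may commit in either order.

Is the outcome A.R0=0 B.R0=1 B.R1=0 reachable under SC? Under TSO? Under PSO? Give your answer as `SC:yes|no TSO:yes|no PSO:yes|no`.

SC:no TSO:no PSO:yes

outcome vector order: (A.R0,B.R0,B.R1)
SC (10): <0 0 0> <0 0 1> <0 1 1> <0 2 0> <0 2 1> <1 0 0> <1 0 1> <1 1 1> <1 2 0> <1 2 1>
TSO (10): <0 0 0> <0 0 1> <0 1 1> <0 2 0> <0 2 1> <1 0 0> <1 0 1> <1 1 1> <1 2 0> <1 2 1>
PSO (12): <0 0 0> <0 0 1> <0 1 0> <0 1 1> <0 2 0> <0 2 1> <1 0 0> <1 0 1> <1 1 0> <1 1 1> <1 2 0> <1 2 1>
target <0 1 0> ∈ {PSO}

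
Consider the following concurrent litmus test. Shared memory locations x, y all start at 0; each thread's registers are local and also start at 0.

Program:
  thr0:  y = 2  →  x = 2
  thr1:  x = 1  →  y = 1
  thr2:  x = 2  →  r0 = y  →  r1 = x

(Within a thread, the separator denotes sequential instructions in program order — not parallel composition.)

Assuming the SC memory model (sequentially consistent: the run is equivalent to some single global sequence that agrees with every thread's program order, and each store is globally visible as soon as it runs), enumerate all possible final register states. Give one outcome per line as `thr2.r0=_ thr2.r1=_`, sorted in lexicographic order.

outcome vector order: (thr2.r0,thr2.r1)
|SC outcomes| = 6

thr2.r0=0 thr2.r1=1
thr2.r0=0 thr2.r1=2
thr2.r0=1 thr2.r1=1
thr2.r0=1 thr2.r1=2
thr2.r0=2 thr2.r1=1
thr2.r0=2 thr2.r1=2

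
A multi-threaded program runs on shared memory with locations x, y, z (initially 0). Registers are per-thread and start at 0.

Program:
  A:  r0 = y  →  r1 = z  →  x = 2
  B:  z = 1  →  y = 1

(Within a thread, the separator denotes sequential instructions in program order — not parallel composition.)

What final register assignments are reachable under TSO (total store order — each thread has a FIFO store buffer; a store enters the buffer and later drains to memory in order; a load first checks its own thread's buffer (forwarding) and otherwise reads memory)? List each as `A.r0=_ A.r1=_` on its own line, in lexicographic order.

outcome vector order: (A.r0,A.r1)
|TSO outcomes| = 3

A.r0=0 A.r1=0
A.r0=0 A.r1=1
A.r0=1 A.r1=1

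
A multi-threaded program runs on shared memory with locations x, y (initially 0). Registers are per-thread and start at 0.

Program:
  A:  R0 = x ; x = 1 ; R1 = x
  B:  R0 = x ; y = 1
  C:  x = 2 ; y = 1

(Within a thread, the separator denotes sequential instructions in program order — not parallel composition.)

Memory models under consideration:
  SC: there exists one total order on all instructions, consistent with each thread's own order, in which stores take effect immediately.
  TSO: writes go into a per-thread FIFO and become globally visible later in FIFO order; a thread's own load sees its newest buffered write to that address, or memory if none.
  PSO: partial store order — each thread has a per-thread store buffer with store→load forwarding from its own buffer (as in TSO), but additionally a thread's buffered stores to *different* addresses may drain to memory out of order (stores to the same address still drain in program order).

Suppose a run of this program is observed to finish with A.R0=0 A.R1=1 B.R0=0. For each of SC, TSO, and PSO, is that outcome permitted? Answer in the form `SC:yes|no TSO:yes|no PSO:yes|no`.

SC:yes TSO:yes PSO:yes

outcome vector order: (A.R0,A.R1,B.R0)
SC: 9 outcomes — {<0 1 0> <0 1 1> <0 1 2> <0 2 0> <0 2 1> <0 2 2> <2 1 0> <2 1 1> <2 1 2>}
TSO: 9 outcomes — {<0 1 0> <0 1 1> <0 1 2> <0 2 0> <0 2 1> <0 2 2> <2 1 0> <2 1 1> <2 1 2>}
PSO: 9 outcomes — {<0 1 0> <0 1 1> <0 1 2> <0 2 0> <0 2 1> <0 2 2> <2 1 0> <2 1 1> <2 1 2>}
target <0 1 0> ∈ {SC,TSO,PSO}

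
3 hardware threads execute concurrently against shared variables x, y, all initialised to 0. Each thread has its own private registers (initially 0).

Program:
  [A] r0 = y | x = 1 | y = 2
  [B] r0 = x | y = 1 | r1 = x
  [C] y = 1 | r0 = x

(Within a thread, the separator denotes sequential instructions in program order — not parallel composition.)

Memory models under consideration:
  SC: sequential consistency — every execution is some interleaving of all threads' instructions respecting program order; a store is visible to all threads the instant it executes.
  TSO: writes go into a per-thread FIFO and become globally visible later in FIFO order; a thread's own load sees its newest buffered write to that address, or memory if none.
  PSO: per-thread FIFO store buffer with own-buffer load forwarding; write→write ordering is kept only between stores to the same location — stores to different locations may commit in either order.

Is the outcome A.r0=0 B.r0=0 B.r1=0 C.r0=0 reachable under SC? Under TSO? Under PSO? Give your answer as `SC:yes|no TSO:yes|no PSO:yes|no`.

SC:yes TSO:yes PSO:yes

outcome vector order: (A.r0,B.r0,B.r1,C.r0)
under SC → <0 0 0 0>, <0 0 0 1>, <0 0 1 0>, <0 0 1 1>, <0 1 1 0>, <0 1 1 1>, <1 0 0 0>, <1 0 0 1>, <1 0 1 0>, <1 0 1 1>, <1 1 1 0>, <1 1 1 1>
under TSO → <0 0 0 0>, <0 0 0 1>, <0 0 1 0>, <0 0 1 1>, <0 1 1 0>, <0 1 1 1>, <1 0 0 0>, <1 0 0 1>, <1 0 1 0>, <1 0 1 1>, <1 1 1 0>, <1 1 1 1>
under PSO → <0 0 0 0>, <0 0 0 1>, <0 0 1 0>, <0 0 1 1>, <0 1 1 0>, <0 1 1 1>, <1 0 0 0>, <1 0 0 1>, <1 0 1 0>, <1 0 1 1>, <1 1 1 0>, <1 1 1 1>
target <0 0 0 0> ∈ {SC,TSO,PSO}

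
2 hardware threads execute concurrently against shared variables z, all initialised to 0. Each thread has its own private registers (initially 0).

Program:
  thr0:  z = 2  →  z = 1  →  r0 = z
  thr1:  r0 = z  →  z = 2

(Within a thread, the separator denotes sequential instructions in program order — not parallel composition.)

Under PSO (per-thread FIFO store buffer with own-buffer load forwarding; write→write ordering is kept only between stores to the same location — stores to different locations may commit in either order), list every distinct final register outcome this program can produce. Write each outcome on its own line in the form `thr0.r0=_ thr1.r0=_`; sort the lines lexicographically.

outcome vector order: (thr0.r0,thr1.r0)
|PSO outcomes| = 6

thr0.r0=1 thr1.r0=0
thr0.r0=1 thr1.r0=1
thr0.r0=1 thr1.r0=2
thr0.r0=2 thr1.r0=0
thr0.r0=2 thr1.r0=1
thr0.r0=2 thr1.r0=2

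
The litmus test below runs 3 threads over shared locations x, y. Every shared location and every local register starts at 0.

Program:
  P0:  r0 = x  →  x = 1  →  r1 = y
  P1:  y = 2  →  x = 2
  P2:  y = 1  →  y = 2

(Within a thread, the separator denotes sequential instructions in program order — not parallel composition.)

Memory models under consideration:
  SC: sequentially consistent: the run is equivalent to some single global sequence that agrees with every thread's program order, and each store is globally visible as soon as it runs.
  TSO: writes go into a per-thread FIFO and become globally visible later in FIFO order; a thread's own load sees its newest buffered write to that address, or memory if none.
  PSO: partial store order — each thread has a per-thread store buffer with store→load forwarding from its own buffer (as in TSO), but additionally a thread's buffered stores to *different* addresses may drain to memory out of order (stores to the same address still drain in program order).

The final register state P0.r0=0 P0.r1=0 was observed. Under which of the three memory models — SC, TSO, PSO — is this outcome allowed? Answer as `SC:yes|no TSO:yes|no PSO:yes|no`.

SC:yes TSO:yes PSO:yes

outcome vector order: (P0.r0,P0.r1)
[SC] allowed = {0/0 0/1 0/2 2/1 2/2}
[TSO] allowed = {0/0 0/1 0/2 2/1 2/2}
[PSO] allowed = {0/0 0/1 0/2 2/0 2/1 2/2}
target 0/0 ∈ {SC,TSO,PSO}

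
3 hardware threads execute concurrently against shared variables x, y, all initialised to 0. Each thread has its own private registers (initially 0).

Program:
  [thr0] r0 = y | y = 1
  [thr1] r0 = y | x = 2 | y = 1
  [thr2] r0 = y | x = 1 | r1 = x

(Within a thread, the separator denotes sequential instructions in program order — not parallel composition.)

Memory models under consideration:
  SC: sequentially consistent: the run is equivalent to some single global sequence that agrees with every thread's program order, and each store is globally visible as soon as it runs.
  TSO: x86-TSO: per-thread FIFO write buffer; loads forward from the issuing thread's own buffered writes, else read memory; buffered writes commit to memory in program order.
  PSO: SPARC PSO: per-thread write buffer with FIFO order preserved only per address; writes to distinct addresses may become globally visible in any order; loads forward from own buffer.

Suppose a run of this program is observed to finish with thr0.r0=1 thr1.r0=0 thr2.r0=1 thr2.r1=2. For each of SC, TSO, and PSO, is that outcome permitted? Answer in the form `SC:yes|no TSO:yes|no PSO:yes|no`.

outcome vector order: (thr0.r0,thr1.r0,thr2.r0,thr2.r1)
[SC] allowed = {<0 0 0 1>; <0 0 0 2>; <0 0 1 1>; <0 0 1 2>; <0 1 0 1>; <0 1 0 2>; <0 1 1 1>; <0 1 1 2>; <1 0 0 1>; <1 0 0 2>; <1 0 1 1>}
[TSO] allowed = {<0 0 0 1>; <0 0 0 2>; <0 0 1 1>; <0 0 1 2>; <0 1 0 1>; <0 1 0 2>; <0 1 1 1>; <0 1 1 2>; <1 0 0 1>; <1 0 0 2>; <1 0 1 1>}
[PSO] allowed = {<0 0 0 1>; <0 0 0 2>; <0 0 1 1>; <0 0 1 2>; <0 1 0 1>; <0 1 0 2>; <0 1 1 1>; <0 1 1 2>; <1 0 0 1>; <1 0 0 2>; <1 0 1 1>; <1 0 1 2>}
target <1 0 1 2> ∈ {PSO}

SC:no TSO:no PSO:yes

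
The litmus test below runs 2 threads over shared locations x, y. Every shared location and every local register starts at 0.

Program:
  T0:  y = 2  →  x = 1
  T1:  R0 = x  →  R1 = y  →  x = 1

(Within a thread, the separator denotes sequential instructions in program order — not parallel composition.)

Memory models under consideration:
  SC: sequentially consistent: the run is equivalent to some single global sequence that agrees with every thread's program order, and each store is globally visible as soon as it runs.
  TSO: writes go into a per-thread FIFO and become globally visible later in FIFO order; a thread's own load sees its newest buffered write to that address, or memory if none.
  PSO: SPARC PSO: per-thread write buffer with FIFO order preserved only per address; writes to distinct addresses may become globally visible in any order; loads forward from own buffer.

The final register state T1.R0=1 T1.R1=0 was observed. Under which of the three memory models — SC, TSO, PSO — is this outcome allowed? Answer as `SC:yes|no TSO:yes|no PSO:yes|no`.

outcome vector order: (T1.R0,T1.R1)
SC (3): <0 0>; <0 2>; <1 2>
TSO (3): <0 0>; <0 2>; <1 2>
PSO (4): <0 0>; <0 2>; <1 0>; <1 2>
target <1 0> ∈ {PSO}

SC:no TSO:no PSO:yes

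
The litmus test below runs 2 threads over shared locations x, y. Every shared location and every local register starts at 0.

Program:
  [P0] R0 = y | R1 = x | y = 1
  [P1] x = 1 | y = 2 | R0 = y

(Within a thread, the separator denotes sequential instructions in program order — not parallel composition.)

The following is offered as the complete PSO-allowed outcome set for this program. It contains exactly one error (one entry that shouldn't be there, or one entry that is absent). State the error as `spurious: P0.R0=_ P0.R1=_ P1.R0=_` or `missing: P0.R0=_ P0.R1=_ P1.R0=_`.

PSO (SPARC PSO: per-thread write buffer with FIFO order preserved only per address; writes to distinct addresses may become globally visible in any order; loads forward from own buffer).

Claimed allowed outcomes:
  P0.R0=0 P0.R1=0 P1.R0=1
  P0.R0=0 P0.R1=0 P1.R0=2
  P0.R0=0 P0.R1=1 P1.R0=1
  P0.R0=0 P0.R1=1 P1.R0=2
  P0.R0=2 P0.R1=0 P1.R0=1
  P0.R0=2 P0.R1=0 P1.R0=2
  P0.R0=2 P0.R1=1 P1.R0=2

missing: P0.R0=2 P0.R1=1 P1.R0=1

outcome vector order: (P0.R0,P0.R1,P1.R0)
[PSO] allowed = {001, 002, 011, 012, 201, 202, 211, 212}
PSO∖claimed = {211}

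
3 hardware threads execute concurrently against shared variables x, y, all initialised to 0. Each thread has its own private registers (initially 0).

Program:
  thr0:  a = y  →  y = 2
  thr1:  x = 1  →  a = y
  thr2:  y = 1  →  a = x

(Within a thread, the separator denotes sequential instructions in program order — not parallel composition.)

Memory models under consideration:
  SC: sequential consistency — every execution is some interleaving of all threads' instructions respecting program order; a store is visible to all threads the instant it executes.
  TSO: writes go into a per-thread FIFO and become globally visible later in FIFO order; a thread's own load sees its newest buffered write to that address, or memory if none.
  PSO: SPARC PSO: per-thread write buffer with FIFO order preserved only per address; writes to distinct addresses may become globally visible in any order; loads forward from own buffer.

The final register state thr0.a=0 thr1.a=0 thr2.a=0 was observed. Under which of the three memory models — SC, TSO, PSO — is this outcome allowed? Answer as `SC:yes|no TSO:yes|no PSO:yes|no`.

SC:no TSO:yes PSO:yes

outcome vector order: (thr0.a,thr1.a,thr2.a)
SC: 10 outcomes — {(0,0,1), (0,1,0), (0,1,1), (0,2,0), (0,2,1), (1,0,1), (1,1,0), (1,1,1), (1,2,0), (1,2,1)}
TSO: 12 outcomes — {(0,0,0), (0,0,1), (0,1,0), (0,1,1), (0,2,0), (0,2,1), (1,0,0), (1,0,1), (1,1,0), (1,1,1), (1,2,0), (1,2,1)}
PSO: 12 outcomes — {(0,0,0), (0,0,1), (0,1,0), (0,1,1), (0,2,0), (0,2,1), (1,0,0), (1,0,1), (1,1,0), (1,1,1), (1,2,0), (1,2,1)}
target (0,0,0) ∈ {TSO,PSO}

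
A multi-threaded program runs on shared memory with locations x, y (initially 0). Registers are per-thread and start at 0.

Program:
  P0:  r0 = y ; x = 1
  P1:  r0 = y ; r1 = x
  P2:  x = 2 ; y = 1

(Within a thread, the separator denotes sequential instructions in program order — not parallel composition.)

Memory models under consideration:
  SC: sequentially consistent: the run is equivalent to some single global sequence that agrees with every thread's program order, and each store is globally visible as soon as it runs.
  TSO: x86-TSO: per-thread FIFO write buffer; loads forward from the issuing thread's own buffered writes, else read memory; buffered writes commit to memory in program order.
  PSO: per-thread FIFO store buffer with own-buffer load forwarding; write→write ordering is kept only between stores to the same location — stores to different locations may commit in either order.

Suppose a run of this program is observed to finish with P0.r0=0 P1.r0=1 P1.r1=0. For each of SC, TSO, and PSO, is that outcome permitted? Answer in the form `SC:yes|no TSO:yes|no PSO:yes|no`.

outcome vector order: (P0.r0,P1.r0,P1.r1)
SC: 10 outcomes — {(0,0,0), (0,0,1), (0,0,2), (0,1,1), (0,1,2), (1,0,0), (1,0,1), (1,0,2), (1,1,1), (1,1,2)}
TSO: 10 outcomes — {(0,0,0), (0,0,1), (0,0,2), (0,1,1), (0,1,2), (1,0,0), (1,0,1), (1,0,2), (1,1,1), (1,1,2)}
PSO: 12 outcomes — {(0,0,0), (0,0,1), (0,0,2), (0,1,0), (0,1,1), (0,1,2), (1,0,0), (1,0,1), (1,0,2), (1,1,0), (1,1,1), (1,1,2)}
target (0,1,0) ∈ {PSO}

SC:no TSO:no PSO:yes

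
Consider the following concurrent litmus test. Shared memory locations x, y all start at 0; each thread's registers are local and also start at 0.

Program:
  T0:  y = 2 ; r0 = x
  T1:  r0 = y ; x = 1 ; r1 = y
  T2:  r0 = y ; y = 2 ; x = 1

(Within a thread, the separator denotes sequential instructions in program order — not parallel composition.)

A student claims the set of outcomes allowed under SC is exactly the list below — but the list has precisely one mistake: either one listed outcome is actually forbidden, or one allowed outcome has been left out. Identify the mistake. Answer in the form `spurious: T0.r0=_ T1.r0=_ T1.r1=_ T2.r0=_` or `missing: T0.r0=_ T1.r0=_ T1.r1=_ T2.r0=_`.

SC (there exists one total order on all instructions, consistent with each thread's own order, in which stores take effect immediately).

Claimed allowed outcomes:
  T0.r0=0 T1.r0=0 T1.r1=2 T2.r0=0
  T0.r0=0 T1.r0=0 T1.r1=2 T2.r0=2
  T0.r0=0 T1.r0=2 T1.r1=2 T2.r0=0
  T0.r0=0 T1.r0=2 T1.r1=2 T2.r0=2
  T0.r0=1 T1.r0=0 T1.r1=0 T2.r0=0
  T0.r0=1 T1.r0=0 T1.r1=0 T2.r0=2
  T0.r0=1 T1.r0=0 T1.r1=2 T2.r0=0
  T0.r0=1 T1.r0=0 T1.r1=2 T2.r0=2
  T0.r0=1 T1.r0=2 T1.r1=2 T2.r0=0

missing: T0.r0=1 T1.r0=2 T1.r1=2 T2.r0=2

outcome vector order: (T0.r0,T1.r0,T1.r1,T2.r0)
SC (10): (0,0,2,0), (0,0,2,2), (0,2,2,0), (0,2,2,2), (1,0,0,0), (1,0,0,2), (1,0,2,0), (1,0,2,2), (1,2,2,0), (1,2,2,2)
SC∖claimed = {(1,2,2,2)}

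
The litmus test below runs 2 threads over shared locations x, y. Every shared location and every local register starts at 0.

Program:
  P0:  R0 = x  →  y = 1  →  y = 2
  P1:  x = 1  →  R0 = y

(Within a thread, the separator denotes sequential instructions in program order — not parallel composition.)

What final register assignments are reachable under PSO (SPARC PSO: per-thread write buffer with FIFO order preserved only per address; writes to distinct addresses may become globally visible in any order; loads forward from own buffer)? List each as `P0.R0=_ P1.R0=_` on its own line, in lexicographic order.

outcome vector order: (P0.R0,P1.R0)
|PSO outcomes| = 6

P0.R0=0 P1.R0=0
P0.R0=0 P1.R0=1
P0.R0=0 P1.R0=2
P0.R0=1 P1.R0=0
P0.R0=1 P1.R0=1
P0.R0=1 P1.R0=2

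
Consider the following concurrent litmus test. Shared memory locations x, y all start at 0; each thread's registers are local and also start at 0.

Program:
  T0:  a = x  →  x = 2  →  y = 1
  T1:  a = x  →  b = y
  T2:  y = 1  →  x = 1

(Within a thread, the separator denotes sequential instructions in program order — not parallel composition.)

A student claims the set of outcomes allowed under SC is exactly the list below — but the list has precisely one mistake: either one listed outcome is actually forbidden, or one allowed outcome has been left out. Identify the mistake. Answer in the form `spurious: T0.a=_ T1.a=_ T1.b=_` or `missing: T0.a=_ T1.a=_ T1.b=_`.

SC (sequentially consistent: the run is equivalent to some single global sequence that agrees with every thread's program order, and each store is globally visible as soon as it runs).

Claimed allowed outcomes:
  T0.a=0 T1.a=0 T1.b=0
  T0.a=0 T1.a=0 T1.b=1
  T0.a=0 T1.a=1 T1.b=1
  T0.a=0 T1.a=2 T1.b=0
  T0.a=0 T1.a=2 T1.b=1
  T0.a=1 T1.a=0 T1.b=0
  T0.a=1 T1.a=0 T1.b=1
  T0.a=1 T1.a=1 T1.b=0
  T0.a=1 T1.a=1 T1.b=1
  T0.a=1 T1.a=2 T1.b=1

outcome vector order: (T0.a,T1.a,T1.b)
SC (9): <0 0 0>, <0 0 1>, <0 1 1>, <0 2 0>, <0 2 1>, <1 0 0>, <1 0 1>, <1 1 1>, <1 2 1>
claimed∖SC = {<1 1 0>}

spurious: T0.a=1 T1.a=1 T1.b=0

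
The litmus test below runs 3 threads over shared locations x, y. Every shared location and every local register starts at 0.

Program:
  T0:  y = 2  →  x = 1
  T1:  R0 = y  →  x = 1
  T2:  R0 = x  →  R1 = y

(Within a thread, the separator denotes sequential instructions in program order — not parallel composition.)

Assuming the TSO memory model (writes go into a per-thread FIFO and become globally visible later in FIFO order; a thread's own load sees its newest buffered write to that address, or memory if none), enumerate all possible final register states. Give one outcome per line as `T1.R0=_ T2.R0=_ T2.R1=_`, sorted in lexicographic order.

outcome vector order: (T1.R0,T2.R0,T2.R1)
|TSO outcomes| = 7

T1.R0=0 T2.R0=0 T2.R1=0
T1.R0=0 T2.R0=0 T2.R1=2
T1.R0=0 T2.R0=1 T2.R1=0
T1.R0=0 T2.R0=1 T2.R1=2
T1.R0=2 T2.R0=0 T2.R1=0
T1.R0=2 T2.R0=0 T2.R1=2
T1.R0=2 T2.R0=1 T2.R1=2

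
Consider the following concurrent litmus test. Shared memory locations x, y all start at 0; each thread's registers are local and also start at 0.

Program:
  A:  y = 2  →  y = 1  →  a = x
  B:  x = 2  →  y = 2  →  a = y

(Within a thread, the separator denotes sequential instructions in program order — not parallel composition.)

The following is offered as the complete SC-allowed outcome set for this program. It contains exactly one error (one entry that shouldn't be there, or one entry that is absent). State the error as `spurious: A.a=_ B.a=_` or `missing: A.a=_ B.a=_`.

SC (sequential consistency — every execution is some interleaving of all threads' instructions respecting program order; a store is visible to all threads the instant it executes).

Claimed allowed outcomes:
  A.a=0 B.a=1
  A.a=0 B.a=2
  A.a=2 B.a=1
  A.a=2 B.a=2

spurious: A.a=0 B.a=1

outcome vector order: (A.a,B.a)
under SC → 0/2 2/1 2/2
claimed∖SC = {0/1}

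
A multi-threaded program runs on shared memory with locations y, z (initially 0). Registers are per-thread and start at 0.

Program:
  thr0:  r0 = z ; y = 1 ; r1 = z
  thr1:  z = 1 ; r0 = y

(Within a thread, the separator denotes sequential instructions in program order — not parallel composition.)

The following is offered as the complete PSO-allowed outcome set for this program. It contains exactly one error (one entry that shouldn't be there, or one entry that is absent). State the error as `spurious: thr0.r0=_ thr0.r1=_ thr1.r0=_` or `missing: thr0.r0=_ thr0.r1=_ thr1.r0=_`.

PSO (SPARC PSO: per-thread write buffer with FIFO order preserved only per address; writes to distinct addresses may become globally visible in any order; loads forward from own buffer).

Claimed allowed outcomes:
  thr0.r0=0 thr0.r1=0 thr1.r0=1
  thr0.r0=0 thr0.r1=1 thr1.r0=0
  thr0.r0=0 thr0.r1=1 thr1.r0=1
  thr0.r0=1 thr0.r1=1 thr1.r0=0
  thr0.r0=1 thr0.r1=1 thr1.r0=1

missing: thr0.r0=0 thr0.r1=0 thr1.r0=0

outcome vector order: (thr0.r0,thr0.r1,thr1.r0)
PSO: 6 outcomes — {(0,0,0) (0,0,1) (0,1,0) (0,1,1) (1,1,0) (1,1,1)}
PSO∖claimed = {(0,0,0)}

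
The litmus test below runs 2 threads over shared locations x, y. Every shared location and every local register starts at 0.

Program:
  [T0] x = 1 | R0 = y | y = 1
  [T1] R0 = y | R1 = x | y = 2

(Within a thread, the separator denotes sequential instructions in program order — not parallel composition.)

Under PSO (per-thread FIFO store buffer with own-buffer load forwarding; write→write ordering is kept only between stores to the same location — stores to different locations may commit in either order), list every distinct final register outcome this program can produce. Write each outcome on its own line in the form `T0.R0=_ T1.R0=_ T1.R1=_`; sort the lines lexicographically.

T0.R0=0 T1.R0=0 T1.R1=0
T0.R0=0 T1.R0=0 T1.R1=1
T0.R0=0 T1.R0=1 T1.R1=0
T0.R0=0 T1.R0=1 T1.R1=1
T0.R0=2 T1.R0=0 T1.R1=0
T0.R0=2 T1.R0=0 T1.R1=1

outcome vector order: (T0.R0,T1.R0,T1.R1)
|PSO outcomes| = 6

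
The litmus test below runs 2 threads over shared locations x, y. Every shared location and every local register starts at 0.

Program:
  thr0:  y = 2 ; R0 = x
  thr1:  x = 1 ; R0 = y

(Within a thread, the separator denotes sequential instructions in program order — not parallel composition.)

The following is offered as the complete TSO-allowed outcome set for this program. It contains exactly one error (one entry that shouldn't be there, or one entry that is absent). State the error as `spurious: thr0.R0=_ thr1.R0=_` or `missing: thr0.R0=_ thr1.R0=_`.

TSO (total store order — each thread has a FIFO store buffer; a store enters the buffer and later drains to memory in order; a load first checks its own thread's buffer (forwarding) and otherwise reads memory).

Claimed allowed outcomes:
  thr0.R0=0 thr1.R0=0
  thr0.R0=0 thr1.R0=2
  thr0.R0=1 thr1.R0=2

missing: thr0.R0=1 thr1.R0=0

outcome vector order: (thr0.R0,thr1.R0)
TSO (4): 00, 02, 10, 12
TSO∖claimed = {10}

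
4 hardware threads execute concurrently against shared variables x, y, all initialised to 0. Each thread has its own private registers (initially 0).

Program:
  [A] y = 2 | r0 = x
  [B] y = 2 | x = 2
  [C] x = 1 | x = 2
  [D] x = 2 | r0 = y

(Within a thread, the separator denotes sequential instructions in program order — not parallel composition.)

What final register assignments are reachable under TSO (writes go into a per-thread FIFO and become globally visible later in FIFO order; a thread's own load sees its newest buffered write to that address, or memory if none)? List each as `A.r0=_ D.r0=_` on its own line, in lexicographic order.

outcome vector order: (A.r0,D.r0)
|TSO outcomes| = 6

A.r0=0 D.r0=0
A.r0=0 D.r0=2
A.r0=1 D.r0=0
A.r0=1 D.r0=2
A.r0=2 D.r0=0
A.r0=2 D.r0=2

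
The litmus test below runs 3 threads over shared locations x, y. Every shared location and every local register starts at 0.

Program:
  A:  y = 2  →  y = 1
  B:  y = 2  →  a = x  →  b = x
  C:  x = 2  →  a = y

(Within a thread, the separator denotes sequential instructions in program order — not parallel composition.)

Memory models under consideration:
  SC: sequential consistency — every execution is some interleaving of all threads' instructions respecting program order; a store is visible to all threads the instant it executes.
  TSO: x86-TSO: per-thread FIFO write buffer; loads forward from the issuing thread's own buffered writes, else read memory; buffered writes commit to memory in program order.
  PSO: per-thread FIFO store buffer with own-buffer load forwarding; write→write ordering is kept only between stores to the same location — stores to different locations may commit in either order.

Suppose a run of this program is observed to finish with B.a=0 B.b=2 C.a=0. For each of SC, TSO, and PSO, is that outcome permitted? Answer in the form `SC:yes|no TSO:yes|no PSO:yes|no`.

outcome vector order: (B.a,B.b,C.a)
[SC] allowed = {0/0/1, 0/0/2, 0/2/1, 0/2/2, 2/2/0, 2/2/1, 2/2/2}
[TSO] allowed = {0/0/0, 0/0/1, 0/0/2, 0/2/0, 0/2/1, 0/2/2, 2/2/0, 2/2/1, 2/2/2}
[PSO] allowed = {0/0/0, 0/0/1, 0/0/2, 0/2/0, 0/2/1, 0/2/2, 2/2/0, 2/2/1, 2/2/2}
target 0/2/0 ∈ {TSO,PSO}

SC:no TSO:yes PSO:yes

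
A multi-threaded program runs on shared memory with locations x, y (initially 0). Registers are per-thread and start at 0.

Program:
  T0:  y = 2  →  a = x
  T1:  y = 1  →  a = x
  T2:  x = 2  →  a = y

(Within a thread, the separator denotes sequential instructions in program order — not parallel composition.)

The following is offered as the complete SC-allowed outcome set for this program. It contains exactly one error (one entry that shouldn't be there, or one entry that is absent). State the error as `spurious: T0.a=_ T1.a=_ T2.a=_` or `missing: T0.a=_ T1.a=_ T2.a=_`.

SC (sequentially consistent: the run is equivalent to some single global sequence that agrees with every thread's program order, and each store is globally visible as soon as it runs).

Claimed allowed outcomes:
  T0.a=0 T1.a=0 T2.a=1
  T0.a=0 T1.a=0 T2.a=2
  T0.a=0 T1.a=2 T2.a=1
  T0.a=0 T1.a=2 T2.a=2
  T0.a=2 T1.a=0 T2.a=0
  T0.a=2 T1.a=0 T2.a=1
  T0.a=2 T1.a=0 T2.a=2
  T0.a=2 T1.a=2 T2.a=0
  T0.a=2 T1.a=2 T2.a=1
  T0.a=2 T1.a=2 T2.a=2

outcome vector order: (T0.a,T1.a,T2.a)
SC: 9 outcomes — {(0,0,1); (0,0,2); (0,2,1); (0,2,2); (2,0,1); (2,0,2); (2,2,0); (2,2,1); (2,2,2)}
claimed∖SC = {(2,0,0)}

spurious: T0.a=2 T1.a=0 T2.a=0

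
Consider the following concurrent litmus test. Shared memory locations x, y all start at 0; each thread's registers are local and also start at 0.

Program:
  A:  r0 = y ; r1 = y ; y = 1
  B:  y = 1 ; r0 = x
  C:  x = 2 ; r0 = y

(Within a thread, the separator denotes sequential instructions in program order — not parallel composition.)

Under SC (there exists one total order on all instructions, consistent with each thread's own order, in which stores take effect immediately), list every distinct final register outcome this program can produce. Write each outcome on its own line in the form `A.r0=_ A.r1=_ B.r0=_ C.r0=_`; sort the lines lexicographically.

outcome vector order: (A.r0,A.r1,B.r0,C.r0)
|SC outcomes| = 9

A.r0=0 A.r1=0 B.r0=0 C.r0=1
A.r0=0 A.r1=0 B.r0=2 C.r0=0
A.r0=0 A.r1=0 B.r0=2 C.r0=1
A.r0=0 A.r1=1 B.r0=0 C.r0=1
A.r0=0 A.r1=1 B.r0=2 C.r0=0
A.r0=0 A.r1=1 B.r0=2 C.r0=1
A.r0=1 A.r1=1 B.r0=0 C.r0=1
A.r0=1 A.r1=1 B.r0=2 C.r0=0
A.r0=1 A.r1=1 B.r0=2 C.r0=1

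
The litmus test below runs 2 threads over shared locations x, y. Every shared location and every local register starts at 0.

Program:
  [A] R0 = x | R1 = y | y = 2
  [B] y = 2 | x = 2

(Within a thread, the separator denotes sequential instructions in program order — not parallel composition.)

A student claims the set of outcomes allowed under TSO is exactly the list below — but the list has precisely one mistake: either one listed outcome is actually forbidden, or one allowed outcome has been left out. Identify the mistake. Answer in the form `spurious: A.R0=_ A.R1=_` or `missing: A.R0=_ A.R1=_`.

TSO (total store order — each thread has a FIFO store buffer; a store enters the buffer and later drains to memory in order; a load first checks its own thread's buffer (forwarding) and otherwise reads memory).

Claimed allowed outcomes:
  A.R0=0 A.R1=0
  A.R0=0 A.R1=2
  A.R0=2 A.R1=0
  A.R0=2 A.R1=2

spurious: A.R0=2 A.R1=0

outcome vector order: (A.R0,A.R1)
TSO: 3 outcomes — {(0,0) (0,2) (2,2)}
claimed∖TSO = {(2,0)}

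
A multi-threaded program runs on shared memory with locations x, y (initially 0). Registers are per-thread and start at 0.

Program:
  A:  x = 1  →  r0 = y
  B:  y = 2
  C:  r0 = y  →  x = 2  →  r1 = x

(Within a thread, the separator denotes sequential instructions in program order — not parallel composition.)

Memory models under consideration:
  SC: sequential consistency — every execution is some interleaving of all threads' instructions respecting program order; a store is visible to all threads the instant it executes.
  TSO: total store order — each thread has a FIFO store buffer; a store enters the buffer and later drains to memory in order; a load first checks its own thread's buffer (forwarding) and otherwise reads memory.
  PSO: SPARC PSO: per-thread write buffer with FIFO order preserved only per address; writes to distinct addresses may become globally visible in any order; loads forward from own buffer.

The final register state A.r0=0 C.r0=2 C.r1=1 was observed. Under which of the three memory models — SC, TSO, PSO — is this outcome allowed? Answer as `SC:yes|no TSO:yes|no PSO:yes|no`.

SC:no TSO:yes PSO:yes

outcome vector order: (A.r0,C.r0,C.r1)
SC (7): 001; 002; 022; 201; 202; 221; 222
TSO (8): 001; 002; 021; 022; 201; 202; 221; 222
PSO (8): 001; 002; 021; 022; 201; 202; 221; 222
target 021 ∈ {TSO,PSO}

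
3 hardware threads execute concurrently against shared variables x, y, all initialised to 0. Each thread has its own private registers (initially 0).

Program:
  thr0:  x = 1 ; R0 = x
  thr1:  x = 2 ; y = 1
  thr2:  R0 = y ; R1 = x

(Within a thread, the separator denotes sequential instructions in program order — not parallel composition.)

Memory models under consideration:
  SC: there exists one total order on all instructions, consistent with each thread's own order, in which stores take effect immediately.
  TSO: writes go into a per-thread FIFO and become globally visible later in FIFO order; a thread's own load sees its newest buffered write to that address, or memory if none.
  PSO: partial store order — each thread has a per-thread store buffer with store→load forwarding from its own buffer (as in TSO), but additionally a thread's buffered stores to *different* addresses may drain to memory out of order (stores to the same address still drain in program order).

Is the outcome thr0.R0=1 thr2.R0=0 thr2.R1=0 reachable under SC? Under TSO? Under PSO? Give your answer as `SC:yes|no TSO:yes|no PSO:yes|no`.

outcome vector order: (thr0.R0,thr2.R0,thr2.R1)
SC: 9 outcomes — {<1 0 0> <1 0 1> <1 0 2> <1 1 1> <1 1 2> <2 0 0> <2 0 1> <2 0 2> <2 1 2>}
TSO: 9 outcomes — {<1 0 0> <1 0 1> <1 0 2> <1 1 1> <1 1 2> <2 0 0> <2 0 1> <2 0 2> <2 1 2>}
PSO: 12 outcomes — {<1 0 0> <1 0 1> <1 0 2> <1 1 0> <1 1 1> <1 1 2> <2 0 0> <2 0 1> <2 0 2> <2 1 0> <2 1 1> <2 1 2>}
target <1 0 0> ∈ {SC,TSO,PSO}

SC:yes TSO:yes PSO:yes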